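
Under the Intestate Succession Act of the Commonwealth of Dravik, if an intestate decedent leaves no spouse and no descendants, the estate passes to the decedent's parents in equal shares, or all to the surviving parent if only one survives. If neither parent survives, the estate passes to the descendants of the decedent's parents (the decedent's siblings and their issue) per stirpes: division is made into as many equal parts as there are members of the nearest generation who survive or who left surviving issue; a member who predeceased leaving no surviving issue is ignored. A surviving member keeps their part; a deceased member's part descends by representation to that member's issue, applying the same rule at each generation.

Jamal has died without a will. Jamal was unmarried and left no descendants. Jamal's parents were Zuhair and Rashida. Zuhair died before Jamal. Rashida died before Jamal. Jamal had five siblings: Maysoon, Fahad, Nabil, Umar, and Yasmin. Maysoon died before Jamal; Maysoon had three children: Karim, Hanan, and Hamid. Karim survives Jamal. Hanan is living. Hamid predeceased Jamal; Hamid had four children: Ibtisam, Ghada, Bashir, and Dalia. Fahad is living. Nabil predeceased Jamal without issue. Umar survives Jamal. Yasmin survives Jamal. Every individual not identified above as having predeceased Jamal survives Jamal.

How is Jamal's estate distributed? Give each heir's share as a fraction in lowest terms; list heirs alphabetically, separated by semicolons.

Neither parent survives and there are no descendants, so the estate passes to Jamal's siblings and their issue per stirpes.
Nabil left no surviving issue, so that branch lapses and is disregarded.
The estate is divided into 4 equal shares of 1/4 among Maysoon, Fahad, Umar, Yasmin.
Maysoon predeceased; the 1/4 allotted to Maysoon's branch passes to Maysoon's issue by representation.
The 1/4 is divided into 3 equal shares of 1/12 among Karim, Hanan, Hamid.
Karim is living and takes 1/12.
Hanan is living and takes 1/12.
Hamid predeceased; the 1/12 allotted to Hamid's branch passes to Hamid's issue by representation.
The 1/12 is divided into 4 equal shares of 1/48 among Ibtisam, Ghada, Bashir, Dalia.
Ibtisam is living and takes 1/48.
Ghada is living and takes 1/48.
Bashir is living and takes 1/48.
Dalia is living and takes 1/48.
Fahad is living and takes 1/4.
Umar is living and takes 1/4.
Yasmin is living and takes 1/4.

Bashir 1/48; Dalia 1/48; Fahad 1/4; Ghada 1/48; Hanan 1/12; Ibtisam 1/48; Karim 1/12; Umar 1/4; Yasmin 1/4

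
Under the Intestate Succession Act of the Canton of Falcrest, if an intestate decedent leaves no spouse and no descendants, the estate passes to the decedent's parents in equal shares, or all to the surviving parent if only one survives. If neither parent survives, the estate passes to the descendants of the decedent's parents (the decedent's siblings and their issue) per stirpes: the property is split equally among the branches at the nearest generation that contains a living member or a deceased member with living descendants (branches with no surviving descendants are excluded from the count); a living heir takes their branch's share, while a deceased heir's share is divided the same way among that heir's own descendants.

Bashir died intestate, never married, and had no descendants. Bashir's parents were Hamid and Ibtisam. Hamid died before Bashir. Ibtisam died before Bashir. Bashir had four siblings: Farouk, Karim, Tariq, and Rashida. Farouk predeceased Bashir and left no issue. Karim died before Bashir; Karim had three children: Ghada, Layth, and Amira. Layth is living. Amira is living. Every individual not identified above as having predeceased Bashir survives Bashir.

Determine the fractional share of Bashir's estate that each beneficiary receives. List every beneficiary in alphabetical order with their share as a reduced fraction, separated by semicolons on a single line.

Neither parent survives and there are no descendants, so the estate passes to Bashir's siblings and their issue per stirpes.
Farouk left no surviving issue, so that branch lapses and is disregarded.
The estate is divided into 3 equal shares of 1/3 among Karim, Tariq, Rashida.
Karim predeceased; the 1/3 allotted to Karim's branch passes to Karim's issue by representation.
The 1/3 is divided into 3 equal shares of 1/9 among Ghada, Layth, Amira.
Ghada is living and takes 1/9.
Layth is living and takes 1/9.
Amira is living and takes 1/9.
Tariq is living and takes 1/3.
Rashida is living and takes 1/3.

Amira 1/9; Ghada 1/9; Layth 1/9; Rashida 1/3; Tariq 1/3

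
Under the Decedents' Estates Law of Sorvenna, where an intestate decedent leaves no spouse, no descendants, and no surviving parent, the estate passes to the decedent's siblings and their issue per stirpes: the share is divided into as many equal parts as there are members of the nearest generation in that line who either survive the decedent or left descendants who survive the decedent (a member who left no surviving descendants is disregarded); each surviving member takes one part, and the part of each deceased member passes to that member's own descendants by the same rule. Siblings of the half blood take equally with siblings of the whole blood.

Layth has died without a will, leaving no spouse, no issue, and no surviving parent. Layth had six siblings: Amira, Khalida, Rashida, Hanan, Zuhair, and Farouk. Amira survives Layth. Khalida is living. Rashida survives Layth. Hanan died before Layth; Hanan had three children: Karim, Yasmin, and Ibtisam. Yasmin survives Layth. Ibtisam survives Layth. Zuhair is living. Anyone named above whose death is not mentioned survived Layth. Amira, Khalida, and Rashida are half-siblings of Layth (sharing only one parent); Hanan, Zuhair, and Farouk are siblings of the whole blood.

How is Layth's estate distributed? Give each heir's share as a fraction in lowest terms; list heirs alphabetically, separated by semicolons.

Amira 1/6; Farouk 1/6; Ibtisam 1/18; Karim 1/18; Khalida 1/6; Rashida 1/6; Yasmin 1/18; Zuhair 1/6

No spouse, descendants, or parent survives, so the estate passes to Layth's siblings per stirpes.
Half-blood and whole-blood siblings take equally under the stated rule.
The estate is divided into 6 equal shares of 1/6 among Amira, Khalida, Rashida, Hanan, Zuhair, Farouk.
Amira is living and takes 1/6.
Khalida is living and takes 1/6.
Rashida is living and takes 1/6.
Hanan predeceased; the 1/6 allotted to Hanan's branch passes to Hanan's issue by representation.
The 1/6 is divided into 3 equal shares of 1/18 among Karim, Yasmin, Ibtisam.
Karim is living and takes 1/18.
Yasmin is living and takes 1/18.
Ibtisam is living and takes 1/18.
Zuhair is living and takes 1/6.
Farouk is living and takes 1/6.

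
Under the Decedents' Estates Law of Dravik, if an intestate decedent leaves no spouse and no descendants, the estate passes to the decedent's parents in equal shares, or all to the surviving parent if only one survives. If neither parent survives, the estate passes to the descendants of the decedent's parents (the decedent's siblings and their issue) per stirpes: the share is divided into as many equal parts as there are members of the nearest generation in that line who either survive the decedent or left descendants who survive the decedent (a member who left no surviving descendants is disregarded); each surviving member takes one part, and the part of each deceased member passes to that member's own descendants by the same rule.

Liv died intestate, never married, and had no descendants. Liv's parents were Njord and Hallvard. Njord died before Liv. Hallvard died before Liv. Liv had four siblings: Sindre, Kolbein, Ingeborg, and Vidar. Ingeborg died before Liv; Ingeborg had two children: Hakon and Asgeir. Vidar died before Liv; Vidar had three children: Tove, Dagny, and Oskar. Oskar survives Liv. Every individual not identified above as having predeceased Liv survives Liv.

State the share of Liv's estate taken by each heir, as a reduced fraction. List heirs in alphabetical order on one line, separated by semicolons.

Asgeir 1/8; Dagny 1/12; Hakon 1/8; Kolbein 1/4; Oskar 1/12; Sindre 1/4; Tove 1/12

Neither parent survives and there are no descendants, so the estate passes to Liv's siblings and their issue per stirpes.
The estate is divided into 4 equal shares of 1/4 among Sindre, Kolbein, Ingeborg, Vidar.
Sindre is living and takes 1/4.
Kolbein is living and takes 1/4.
Ingeborg predeceased; the 1/4 allotted to Ingeborg's branch passes to Ingeborg's issue by representation.
The 1/4 is divided into 2 equal shares of 1/8 among Hakon, Asgeir.
Hakon is living and takes 1/8.
Asgeir is living and takes 1/8.
Vidar predeceased; the 1/4 allotted to Vidar's branch passes to Vidar's issue by representation.
The 1/4 is divided into 3 equal shares of 1/12 among Tove, Dagny, Oskar.
Tove is living and takes 1/12.
Dagny is living and takes 1/12.
Oskar is living and takes 1/12.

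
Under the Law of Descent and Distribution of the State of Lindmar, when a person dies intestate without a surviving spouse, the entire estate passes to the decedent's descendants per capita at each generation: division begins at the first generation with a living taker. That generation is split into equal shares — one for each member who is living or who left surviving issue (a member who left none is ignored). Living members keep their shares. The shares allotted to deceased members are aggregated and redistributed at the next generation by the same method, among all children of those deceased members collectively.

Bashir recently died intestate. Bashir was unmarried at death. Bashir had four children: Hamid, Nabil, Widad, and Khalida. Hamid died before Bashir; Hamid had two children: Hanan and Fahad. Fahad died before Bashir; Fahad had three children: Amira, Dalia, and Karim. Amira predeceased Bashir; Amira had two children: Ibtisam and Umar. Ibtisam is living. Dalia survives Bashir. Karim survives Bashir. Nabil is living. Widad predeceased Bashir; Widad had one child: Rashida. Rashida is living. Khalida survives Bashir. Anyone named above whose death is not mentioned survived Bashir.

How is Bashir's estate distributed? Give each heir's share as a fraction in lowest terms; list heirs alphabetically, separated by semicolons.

There is no surviving spouse, so the entire estate passes to Bashir's descendants per capita at each generation.
At generation 1 (Hamid, Nabil, Widad, Khalida) there are 4 shares of (1)/4 = 1/4 each.
Living: Nabil and Khalida — each takes 1/4.
Deceased: Hamid and Widad. Their combined 1/2 is pooled and carried to generation 2.
At generation 2 (Hanan, Fahad, Rashida) there are 3 shares of (1/2)/3 = 1/6 each.
Living: Hanan and Rashida — each takes 1/6.
Deceased: Fahad. That 1/6 share is carried to generation 3.
At generation 3 (Amira, Dalia, Karim) there are 3 shares of (1/6)/3 = 1/18 each.
Living: Dalia and Karim — each takes 1/18.
Deceased: Amira. That 1/18 share is carried to generation 4.
At generation 4 (Ibtisam, Umar) there are 2 shares of (1/18)/2 = 1/36 each.
Living: Ibtisam and Umar — each takes 1/36.

Dalia 1/18; Hanan 1/6; Ibtisam 1/36; Karim 1/18; Khalida 1/4; Nabil 1/4; Rashida 1/6; Umar 1/36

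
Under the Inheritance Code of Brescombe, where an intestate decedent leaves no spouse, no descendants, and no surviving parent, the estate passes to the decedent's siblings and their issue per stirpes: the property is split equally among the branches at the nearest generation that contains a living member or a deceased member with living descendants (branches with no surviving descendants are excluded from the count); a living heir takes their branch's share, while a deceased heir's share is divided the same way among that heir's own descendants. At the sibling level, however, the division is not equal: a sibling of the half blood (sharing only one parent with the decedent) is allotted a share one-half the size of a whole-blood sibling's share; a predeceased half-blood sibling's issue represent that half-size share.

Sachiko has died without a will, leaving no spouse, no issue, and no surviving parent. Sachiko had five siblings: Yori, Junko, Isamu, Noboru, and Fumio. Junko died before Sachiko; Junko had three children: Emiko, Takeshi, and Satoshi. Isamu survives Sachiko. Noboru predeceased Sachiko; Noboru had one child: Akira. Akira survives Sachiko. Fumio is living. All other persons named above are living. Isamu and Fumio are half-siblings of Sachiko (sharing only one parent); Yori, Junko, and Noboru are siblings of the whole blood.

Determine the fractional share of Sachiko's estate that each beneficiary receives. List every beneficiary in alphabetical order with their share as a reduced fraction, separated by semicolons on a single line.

No spouse, descendants, or parent survives, so the estate passes to Sachiko's siblings per stirpes.
Half-blood siblings count for one-half the weight of whole-blood siblings at the initial division.
Dividing 1 in proportion to weights (total weight 4): Yori (weight 1) → 1/4; Junko (weight 1) → 1/4; Isamu (weight 1/2) → 1/8; Noboru (weight 1) → 1/4; Fumio (weight 1/2) → 1/8.
Yori is living and takes 1/4.
Junko predeceased; the 1/4 allotted to Junko's branch passes to Junko's issue by representation.
The 1/4 is divided into 3 equal shares of 1/12 among Emiko, Takeshi, Satoshi.
Emiko is living and takes 1/12.
Takeshi is living and takes 1/12.
Satoshi is living and takes 1/12.
Isamu is living and takes 1/8.
Noboru predeceased; the 1/4 allotted to Noboru's branch passes to Noboru's issue by representation.
Akira is the sole taker at this level and receives the full 1/4.
Fumio is living and takes 1/8.

Akira 1/4; Emiko 1/12; Fumio 1/8; Isamu 1/8; Satoshi 1/12; Takeshi 1/12; Yori 1/4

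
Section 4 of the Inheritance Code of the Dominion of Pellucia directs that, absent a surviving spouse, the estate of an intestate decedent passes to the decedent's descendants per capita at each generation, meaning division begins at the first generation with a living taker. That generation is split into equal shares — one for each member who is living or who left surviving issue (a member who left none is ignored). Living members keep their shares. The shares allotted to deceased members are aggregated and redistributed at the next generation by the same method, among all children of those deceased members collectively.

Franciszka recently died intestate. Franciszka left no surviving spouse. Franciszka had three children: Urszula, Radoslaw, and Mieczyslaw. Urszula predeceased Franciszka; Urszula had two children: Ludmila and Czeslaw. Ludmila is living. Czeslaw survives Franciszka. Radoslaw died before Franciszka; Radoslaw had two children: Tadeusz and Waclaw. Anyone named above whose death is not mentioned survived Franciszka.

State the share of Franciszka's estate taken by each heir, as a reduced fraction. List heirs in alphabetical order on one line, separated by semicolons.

Czeslaw 1/6; Ludmila 1/6; Mieczyslaw 1/3; Tadeusz 1/6; Waclaw 1/6

There is no surviving spouse, so the entire estate passes to Franciszka's descendants per capita at each generation.
At generation 1 (Urszula, Radoslaw, Mieczyslaw) there are 3 shares of (1)/3 = 1/3 each.
Living: Mieczyslaw — each takes 1/3.
Deceased: Urszula and Radoslaw. Their combined 2/3 is pooled and carried to generation 2.
At generation 2 (Ludmila, Czeslaw, Tadeusz, Waclaw) there are 4 shares of (2/3)/4 = 1/6 each.
Living: Ludmila, Czeslaw, Tadeusz, and Waclaw — each takes 1/6.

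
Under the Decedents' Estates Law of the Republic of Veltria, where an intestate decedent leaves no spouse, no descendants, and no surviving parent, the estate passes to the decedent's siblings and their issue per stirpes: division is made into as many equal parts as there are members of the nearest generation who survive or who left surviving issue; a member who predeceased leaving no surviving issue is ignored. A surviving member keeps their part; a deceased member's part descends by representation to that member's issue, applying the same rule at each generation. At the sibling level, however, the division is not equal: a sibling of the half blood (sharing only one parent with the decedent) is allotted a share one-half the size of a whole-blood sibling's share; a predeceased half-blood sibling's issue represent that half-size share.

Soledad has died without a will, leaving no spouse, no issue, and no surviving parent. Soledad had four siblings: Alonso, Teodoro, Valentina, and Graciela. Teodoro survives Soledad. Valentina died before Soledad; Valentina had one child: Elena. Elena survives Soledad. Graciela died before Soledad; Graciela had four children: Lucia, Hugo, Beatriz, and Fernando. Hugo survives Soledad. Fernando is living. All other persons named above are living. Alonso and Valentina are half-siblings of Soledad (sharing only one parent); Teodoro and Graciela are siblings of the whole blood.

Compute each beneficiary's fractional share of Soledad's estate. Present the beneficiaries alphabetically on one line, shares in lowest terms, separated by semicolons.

Alonso 1/6; Beatriz 1/12; Elena 1/6; Fernando 1/12; Hugo 1/12; Lucia 1/12; Teodoro 1/3

No spouse, descendants, or parent survives, so the estate passes to Soledad's siblings per stirpes.
Half-blood siblings count for one-half the weight of whole-blood siblings at the initial division.
Dividing 1 in proportion to weights (total weight 3): Alonso (weight 1/2) → 1/6; Teodoro (weight 1) → 1/3; Valentina (weight 1/2) → 1/6; Graciela (weight 1) → 1/3.
Alonso is living and takes 1/6.
Teodoro is living and takes 1/3.
Valentina predeceased; the 1/6 allotted to Valentina's branch passes to Valentina's issue by representation.
Elena is the sole taker at this level and receives the full 1/6.
Graciela predeceased; the 1/3 allotted to Graciela's branch passes to Graciela's issue by representation.
The 1/3 is divided into 4 equal shares of 1/12 among Lucia, Hugo, Beatriz, Fernando.
Lucia is living and takes 1/12.
Hugo is living and takes 1/12.
Beatriz is living and takes 1/12.
Fernando is living and takes 1/12.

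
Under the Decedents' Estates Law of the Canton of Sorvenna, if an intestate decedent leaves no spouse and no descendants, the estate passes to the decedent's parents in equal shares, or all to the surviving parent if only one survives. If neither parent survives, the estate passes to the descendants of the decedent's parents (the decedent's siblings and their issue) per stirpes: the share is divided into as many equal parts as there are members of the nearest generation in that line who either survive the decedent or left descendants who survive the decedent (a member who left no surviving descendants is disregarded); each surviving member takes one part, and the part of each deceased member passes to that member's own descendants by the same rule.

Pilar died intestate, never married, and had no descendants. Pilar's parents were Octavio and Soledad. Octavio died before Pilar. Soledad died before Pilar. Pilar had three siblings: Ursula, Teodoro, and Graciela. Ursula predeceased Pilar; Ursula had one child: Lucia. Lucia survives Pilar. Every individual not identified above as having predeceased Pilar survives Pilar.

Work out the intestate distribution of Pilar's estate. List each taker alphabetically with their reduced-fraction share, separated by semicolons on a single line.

Graciela 1/3; Lucia 1/3; Teodoro 1/3

Neither parent survives and there are no descendants, so the estate passes to Pilar's siblings and their issue per stirpes.
The estate is divided into 3 equal shares of 1/3 among Ursula, Teodoro, Graciela.
Ursula predeceased; the 1/3 allotted to Ursula's branch passes to Ursula's issue by representation.
Lucia is the sole taker at this level and receives the full 1/3.
Teodoro is living and takes 1/3.
Graciela is living and takes 1/3.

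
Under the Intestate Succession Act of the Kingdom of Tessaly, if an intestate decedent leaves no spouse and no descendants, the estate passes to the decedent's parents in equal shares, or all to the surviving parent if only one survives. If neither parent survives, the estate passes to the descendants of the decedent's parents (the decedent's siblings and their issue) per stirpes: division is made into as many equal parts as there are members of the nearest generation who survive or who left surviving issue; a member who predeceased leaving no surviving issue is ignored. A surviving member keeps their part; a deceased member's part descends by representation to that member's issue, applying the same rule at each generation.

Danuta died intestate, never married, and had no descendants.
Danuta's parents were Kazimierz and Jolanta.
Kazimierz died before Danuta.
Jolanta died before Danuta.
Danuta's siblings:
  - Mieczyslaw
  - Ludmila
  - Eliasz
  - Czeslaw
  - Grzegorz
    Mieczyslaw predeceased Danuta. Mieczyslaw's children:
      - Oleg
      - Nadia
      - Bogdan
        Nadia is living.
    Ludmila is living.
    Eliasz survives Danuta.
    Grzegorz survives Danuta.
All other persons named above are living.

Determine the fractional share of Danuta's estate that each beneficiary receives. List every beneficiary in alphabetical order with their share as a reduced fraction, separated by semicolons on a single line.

Neither parent survives and there are no descendants, so the estate passes to Danuta's siblings and their issue per stirpes.
The estate is divided into 5 equal shares of 1/5 among Mieczyslaw, Ludmila, Eliasz, Czeslaw, Grzegorz.
Mieczyslaw predeceased; the 1/5 allotted to Mieczyslaw's branch passes to Mieczyslaw's issue by representation.
The 1/5 is divided into 3 equal shares of 1/15 among Oleg, Nadia, Bogdan.
Oleg is living and takes 1/15.
Nadia is living and takes 1/15.
Bogdan is living and takes 1/15.
Ludmila is living and takes 1/5.
Eliasz is living and takes 1/5.
Czeslaw is living and takes 1/5.
Grzegorz is living and takes 1/5.

Bogdan 1/15; Czeslaw 1/5; Eliasz 1/5; Grzegorz 1/5; Ludmila 1/5; Nadia 1/15; Oleg 1/15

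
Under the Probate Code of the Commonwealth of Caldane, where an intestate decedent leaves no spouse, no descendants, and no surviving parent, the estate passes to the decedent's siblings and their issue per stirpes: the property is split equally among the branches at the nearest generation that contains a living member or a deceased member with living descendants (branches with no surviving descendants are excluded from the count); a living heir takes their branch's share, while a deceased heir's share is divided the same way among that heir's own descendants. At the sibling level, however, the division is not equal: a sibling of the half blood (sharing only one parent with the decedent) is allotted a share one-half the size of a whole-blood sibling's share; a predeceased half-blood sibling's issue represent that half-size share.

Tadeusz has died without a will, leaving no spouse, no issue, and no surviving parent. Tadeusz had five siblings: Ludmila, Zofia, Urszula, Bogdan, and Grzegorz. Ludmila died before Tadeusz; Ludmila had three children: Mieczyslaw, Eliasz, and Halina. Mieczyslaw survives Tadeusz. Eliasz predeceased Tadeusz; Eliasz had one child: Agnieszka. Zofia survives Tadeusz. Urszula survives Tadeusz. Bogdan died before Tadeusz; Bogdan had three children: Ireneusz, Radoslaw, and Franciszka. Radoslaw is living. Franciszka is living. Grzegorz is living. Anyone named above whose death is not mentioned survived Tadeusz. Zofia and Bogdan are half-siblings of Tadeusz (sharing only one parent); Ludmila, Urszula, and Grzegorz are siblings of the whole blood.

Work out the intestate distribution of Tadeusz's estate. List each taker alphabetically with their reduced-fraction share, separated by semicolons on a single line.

No spouse, descendants, or parent survives, so the estate passes to Tadeusz's siblings per stirpes.
Half-blood siblings count for one-half the weight of whole-blood siblings at the initial division.
Dividing 1 in proportion to weights (total weight 4): Ludmila (weight 1) → 1/4; Zofia (weight 1/2) → 1/8; Urszula (weight 1) → 1/4; Bogdan (weight 1/2) → 1/8; Grzegorz (weight 1) → 1/4.
Ludmila predeceased; the 1/4 allotted to Ludmila's branch passes to Ludmila's issue by representation.
The 1/4 is divided into 3 equal shares of 1/12 among Mieczyslaw, Eliasz, Halina.
Mieczyslaw is living and takes 1/12.
Eliasz predeceased; the 1/12 allotted to Eliasz's branch passes to Eliasz's issue by representation.
Agnieszka is the sole taker at this level and receives the full 1/12.
Halina is living and takes 1/12.
Zofia is living and takes 1/8.
Urszula is living and takes 1/4.
Bogdan predeceased; the 1/8 allotted to Bogdan's branch passes to Bogdan's issue by representation.
The 1/8 is divided into 3 equal shares of 1/24 among Ireneusz, Radoslaw, Franciszka.
Ireneusz is living and takes 1/24.
Radoslaw is living and takes 1/24.
Franciszka is living and takes 1/24.
Grzegorz is living and takes 1/4.

Agnieszka 1/12; Franciszka 1/24; Grzegorz 1/4; Halina 1/12; Ireneusz 1/24; Mieczyslaw 1/12; Radoslaw 1/24; Urszula 1/4; Zofia 1/8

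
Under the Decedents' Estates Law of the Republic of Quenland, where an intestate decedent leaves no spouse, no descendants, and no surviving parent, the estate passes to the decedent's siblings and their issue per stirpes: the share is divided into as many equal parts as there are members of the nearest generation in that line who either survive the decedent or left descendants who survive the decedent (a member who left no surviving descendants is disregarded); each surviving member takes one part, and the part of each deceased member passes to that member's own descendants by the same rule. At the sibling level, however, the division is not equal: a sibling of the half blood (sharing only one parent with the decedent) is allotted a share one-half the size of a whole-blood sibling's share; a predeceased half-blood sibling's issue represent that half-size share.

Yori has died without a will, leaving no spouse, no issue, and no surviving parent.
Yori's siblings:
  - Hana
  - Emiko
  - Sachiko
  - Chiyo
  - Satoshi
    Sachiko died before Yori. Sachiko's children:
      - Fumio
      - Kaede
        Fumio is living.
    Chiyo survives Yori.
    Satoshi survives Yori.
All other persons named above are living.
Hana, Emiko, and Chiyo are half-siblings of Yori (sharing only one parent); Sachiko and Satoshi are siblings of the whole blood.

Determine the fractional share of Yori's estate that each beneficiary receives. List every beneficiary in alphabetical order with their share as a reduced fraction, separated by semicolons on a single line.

Chiyo 1/7; Emiko 1/7; Fumio 1/7; Hana 1/7; Kaede 1/7; Satoshi 2/7

No spouse, descendants, or parent survives, so the estate passes to Yori's siblings per stirpes.
Half-blood siblings count for one-half the weight of whole-blood siblings at the initial division.
Dividing 1 in proportion to weights (total weight 7/2): Hana (weight 1/2) → 1/7; Emiko (weight 1/2) → 1/7; Sachiko (weight 1) → 2/7; Chiyo (weight 1/2) → 1/7; Satoshi (weight 1) → 2/7.
Hana is living and takes 1/7.
Emiko is living and takes 1/7.
Sachiko predeceased; the 2/7 allotted to Sachiko's branch passes to Sachiko's issue by representation.
The 2/7 is divided into 2 equal shares of 1/7 among Fumio, Kaede.
Fumio is living and takes 1/7.
Kaede is living and takes 1/7.
Chiyo is living and takes 1/7.
Satoshi is living and takes 2/7.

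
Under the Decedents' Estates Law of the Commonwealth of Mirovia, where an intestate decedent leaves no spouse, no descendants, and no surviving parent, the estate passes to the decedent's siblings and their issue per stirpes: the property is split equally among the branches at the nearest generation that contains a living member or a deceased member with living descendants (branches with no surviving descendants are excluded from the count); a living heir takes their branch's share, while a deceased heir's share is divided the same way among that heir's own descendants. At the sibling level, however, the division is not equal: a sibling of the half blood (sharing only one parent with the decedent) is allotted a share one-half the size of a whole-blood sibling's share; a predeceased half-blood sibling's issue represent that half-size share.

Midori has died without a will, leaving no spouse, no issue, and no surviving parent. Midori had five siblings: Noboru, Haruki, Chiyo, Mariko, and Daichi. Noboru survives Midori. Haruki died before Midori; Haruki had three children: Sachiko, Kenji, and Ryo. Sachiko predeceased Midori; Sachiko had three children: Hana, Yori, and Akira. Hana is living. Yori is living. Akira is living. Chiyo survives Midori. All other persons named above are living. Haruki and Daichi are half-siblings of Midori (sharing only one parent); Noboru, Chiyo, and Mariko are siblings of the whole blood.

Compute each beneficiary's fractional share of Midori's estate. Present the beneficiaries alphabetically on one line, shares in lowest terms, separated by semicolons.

No spouse, descendants, or parent survives, so the estate passes to Midori's siblings per stirpes.
Half-blood siblings count for one-half the weight of whole-blood siblings at the initial division.
Dividing 1 in proportion to weights (total weight 4): Noboru (weight 1) → 1/4; Haruki (weight 1/2) → 1/8; Chiyo (weight 1) → 1/4; Mariko (weight 1) → 1/4; Daichi (weight 1/2) → 1/8.
Noboru is living and takes 1/4.
Haruki predeceased; the 1/8 allotted to Haruki's branch passes to Haruki's issue by representation.
The 1/8 is divided into 3 equal shares of 1/24 among Sachiko, Kenji, Ryo.
Sachiko predeceased; the 1/24 allotted to Sachiko's branch passes to Sachiko's issue by representation.
The 1/24 is divided into 3 equal shares of 1/72 among Hana, Yori, Akira.
Hana is living and takes 1/72.
Yori is living and takes 1/72.
Akira is living and takes 1/72.
Kenji is living and takes 1/24.
Ryo is living and takes 1/24.
Chiyo is living and takes 1/4.
Mariko is living and takes 1/4.
Daichi is living and takes 1/8.

Akira 1/72; Chiyo 1/4; Daichi 1/8; Hana 1/72; Kenji 1/24; Mariko 1/4; Noboru 1/4; Ryo 1/24; Yori 1/72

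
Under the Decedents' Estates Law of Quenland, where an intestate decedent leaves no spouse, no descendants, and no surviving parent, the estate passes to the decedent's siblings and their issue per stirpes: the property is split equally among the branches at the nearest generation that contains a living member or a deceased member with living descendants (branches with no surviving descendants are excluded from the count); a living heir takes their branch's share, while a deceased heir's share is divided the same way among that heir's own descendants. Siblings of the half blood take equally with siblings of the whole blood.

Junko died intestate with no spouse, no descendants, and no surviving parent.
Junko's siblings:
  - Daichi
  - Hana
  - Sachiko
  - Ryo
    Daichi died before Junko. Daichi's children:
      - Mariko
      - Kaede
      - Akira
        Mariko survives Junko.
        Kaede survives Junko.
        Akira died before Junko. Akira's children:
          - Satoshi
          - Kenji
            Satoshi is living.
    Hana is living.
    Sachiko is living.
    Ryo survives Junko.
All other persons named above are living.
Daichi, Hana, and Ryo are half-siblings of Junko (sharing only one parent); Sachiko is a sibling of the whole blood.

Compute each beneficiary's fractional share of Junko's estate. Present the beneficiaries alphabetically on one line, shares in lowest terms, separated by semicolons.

No spouse, descendants, or parent survives, so the estate passes to Junko's siblings per stirpes.
Half-blood and whole-blood siblings take equally under the stated rule.
The estate is divided into 4 equal shares of 1/4 among Daichi, Hana, Sachiko, Ryo.
Daichi predeceased; the 1/4 allotted to Daichi's branch passes to Daichi's issue by representation.
The 1/4 is divided into 3 equal shares of 1/12 among Mariko, Kaede, Akira.
Mariko is living and takes 1/12.
Kaede is living and takes 1/12.
Akira predeceased; the 1/12 allotted to Akira's branch passes to Akira's issue by representation.
The 1/12 is divided into 2 equal shares of 1/24 among Satoshi, Kenji.
Satoshi is living and takes 1/24.
Kenji is living and takes 1/24.
Hana is living and takes 1/4.
Sachiko is living and takes 1/4.
Ryo is living and takes 1/4.

Hana 1/4; Kaede 1/12; Kenji 1/24; Mariko 1/12; Ryo 1/4; Sachiko 1/4; Satoshi 1/24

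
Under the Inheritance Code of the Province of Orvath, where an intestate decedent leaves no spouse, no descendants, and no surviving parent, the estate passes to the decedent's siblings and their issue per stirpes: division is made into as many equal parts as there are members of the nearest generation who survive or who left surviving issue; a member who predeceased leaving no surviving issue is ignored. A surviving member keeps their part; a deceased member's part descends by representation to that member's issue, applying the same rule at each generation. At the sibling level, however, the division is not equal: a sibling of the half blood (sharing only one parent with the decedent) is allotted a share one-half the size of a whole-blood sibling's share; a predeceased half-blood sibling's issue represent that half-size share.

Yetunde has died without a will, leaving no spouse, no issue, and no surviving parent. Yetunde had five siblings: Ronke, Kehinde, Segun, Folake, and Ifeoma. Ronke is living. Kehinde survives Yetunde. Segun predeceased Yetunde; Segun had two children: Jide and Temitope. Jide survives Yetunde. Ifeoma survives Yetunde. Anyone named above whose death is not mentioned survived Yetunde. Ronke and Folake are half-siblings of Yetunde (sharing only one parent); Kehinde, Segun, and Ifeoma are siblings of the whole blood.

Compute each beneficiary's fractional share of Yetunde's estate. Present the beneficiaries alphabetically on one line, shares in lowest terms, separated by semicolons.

Folake 1/8; Ifeoma 1/4; Jide 1/8; Kehinde 1/4; Ronke 1/8; Temitope 1/8

No spouse, descendants, or parent survives, so the estate passes to Yetunde's siblings per stirpes.
Half-blood siblings count for one-half the weight of whole-blood siblings at the initial division.
Dividing 1 in proportion to weights (total weight 4): Ronke (weight 1/2) → 1/8; Kehinde (weight 1) → 1/4; Segun (weight 1) → 1/4; Folake (weight 1/2) → 1/8; Ifeoma (weight 1) → 1/4.
Ronke is living and takes 1/8.
Kehinde is living and takes 1/4.
Segun predeceased; the 1/4 allotted to Segun's branch passes to Segun's issue by representation.
The 1/4 is divided into 2 equal shares of 1/8 among Jide, Temitope.
Jide is living and takes 1/8.
Temitope is living and takes 1/8.
Folake is living and takes 1/8.
Ifeoma is living and takes 1/4.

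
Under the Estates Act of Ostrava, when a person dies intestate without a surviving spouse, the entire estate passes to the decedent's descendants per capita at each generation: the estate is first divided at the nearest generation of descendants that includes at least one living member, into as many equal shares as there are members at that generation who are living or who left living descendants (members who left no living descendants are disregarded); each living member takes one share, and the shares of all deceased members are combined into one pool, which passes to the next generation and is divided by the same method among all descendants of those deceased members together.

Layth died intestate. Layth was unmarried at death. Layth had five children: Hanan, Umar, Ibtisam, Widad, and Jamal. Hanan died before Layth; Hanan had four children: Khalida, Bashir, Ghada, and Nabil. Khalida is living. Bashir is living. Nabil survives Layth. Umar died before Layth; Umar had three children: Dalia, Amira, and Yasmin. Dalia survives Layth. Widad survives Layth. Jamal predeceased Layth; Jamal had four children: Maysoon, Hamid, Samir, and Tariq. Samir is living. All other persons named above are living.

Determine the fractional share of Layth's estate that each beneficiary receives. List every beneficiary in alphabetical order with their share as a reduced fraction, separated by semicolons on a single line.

Amira 3/55; Bashir 3/55; Dalia 3/55; Ghada 3/55; Hamid 3/55; Ibtisam 1/5; Khalida 3/55; Maysoon 3/55; Nabil 3/55; Samir 3/55; Tariq 3/55; Widad 1/5; Yasmin 3/55

There is no surviving spouse, so the entire estate passes to Layth's descendants per capita at each generation.
At generation 1 (Hanan, Umar, Ibtisam, Widad, Jamal) there are 5 shares of (1)/5 = 1/5 each.
Living: Ibtisam and Widad — each takes 1/5.
Deceased: Hanan, Umar, and Jamal. Their combined 3/5 is pooled and carried to generation 2.
At generation 2 (Khalida, Bashir, Ghada, Nabil, Dalia, Amira, Yasmin, Maysoon, Hamid, Samir, Tariq) there are 11 shares of (3/5)/11 = 3/55 each.
Living: Khalida, Bashir, Ghada, Nabil, Dalia, Amira, Yasmin, Maysoon, Hamid, Samir, and Tariq — each takes 3/55.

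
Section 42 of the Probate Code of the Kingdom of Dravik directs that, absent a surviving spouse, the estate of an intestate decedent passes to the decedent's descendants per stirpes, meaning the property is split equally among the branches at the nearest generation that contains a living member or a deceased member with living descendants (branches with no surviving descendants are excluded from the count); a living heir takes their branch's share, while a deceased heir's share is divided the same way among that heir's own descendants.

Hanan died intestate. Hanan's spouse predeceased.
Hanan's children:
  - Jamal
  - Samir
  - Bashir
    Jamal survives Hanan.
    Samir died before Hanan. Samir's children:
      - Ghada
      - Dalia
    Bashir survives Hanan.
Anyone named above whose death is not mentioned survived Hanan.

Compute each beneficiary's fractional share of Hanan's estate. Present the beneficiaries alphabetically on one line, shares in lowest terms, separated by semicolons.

There is no surviving spouse, so the entire estate passes to Hanan's descendants per stirpes.
The estate is divided into 3 equal shares of 1/3 among Jamal, Samir, Bashir.
Jamal is living and takes 1/3.
Samir predeceased; the 1/3 allotted to Samir's branch passes to Samir's issue by representation.
The 1/3 is divided into 2 equal shares of 1/6 among Ghada, Dalia.
Ghada is living and takes 1/6.
Dalia is living and takes 1/6.
Bashir is living and takes 1/3.

Bashir 1/3; Dalia 1/6; Ghada 1/6; Jamal 1/3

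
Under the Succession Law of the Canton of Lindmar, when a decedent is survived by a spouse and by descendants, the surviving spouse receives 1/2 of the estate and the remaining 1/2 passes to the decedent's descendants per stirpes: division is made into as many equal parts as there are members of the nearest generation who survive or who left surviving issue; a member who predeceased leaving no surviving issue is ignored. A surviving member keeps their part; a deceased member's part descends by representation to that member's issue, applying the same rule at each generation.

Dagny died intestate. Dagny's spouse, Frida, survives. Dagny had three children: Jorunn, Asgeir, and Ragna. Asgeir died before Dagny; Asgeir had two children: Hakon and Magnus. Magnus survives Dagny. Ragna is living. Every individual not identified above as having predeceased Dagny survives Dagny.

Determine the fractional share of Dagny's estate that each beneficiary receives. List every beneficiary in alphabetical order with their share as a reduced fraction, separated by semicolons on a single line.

Frida 1/2; Hakon 1/12; Jorunn 1/6; Magnus 1/12; Ragna 1/6

Frida, as surviving spouse, takes 1/2.
The remaining 1/2 passes to Dagny's descendants per stirpes.
The 1/2 is divided into 3 equal shares of 1/6 among Jorunn, Asgeir, Ragna.
Jorunn is living and takes 1/6.
Asgeir predeceased; the 1/6 allotted to Asgeir's branch passes to Asgeir's issue by representation.
The 1/6 is divided into 2 equal shares of 1/12 among Hakon, Magnus.
Hakon is living and takes 1/12.
Magnus is living and takes 1/12.
Ragna is living and takes 1/6.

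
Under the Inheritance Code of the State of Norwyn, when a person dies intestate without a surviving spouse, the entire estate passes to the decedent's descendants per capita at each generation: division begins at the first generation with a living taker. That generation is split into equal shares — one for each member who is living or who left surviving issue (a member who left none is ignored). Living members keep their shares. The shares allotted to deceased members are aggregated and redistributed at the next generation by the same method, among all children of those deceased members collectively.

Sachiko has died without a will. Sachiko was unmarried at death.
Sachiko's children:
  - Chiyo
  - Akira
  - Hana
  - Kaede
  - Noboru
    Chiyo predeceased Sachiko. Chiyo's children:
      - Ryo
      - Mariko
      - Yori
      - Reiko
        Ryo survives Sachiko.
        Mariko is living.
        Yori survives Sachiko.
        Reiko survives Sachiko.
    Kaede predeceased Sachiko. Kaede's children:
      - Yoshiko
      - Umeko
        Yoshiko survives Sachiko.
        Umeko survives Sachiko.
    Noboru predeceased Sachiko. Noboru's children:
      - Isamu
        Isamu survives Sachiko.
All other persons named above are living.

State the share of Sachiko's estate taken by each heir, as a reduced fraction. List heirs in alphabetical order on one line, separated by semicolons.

There is no surviving spouse, so the entire estate passes to Sachiko's descendants per capita at each generation.
At generation 1 (Chiyo, Akira, Hana, Kaede, Noboru) there are 5 shares of (1)/5 = 1/5 each.
Living: Akira and Hana — each takes 1/5.
Deceased: Chiyo, Kaede, and Noboru. Their combined 3/5 is pooled and carried to generation 2.
At generation 2 (Ryo, Mariko, Yori, Reiko, Yoshiko, Umeko, Isamu) there are 7 shares of (3/5)/7 = 3/35 each.
Living: Ryo, Mariko, Yori, Reiko, Yoshiko, Umeko, and Isamu — each takes 3/35.

Akira 1/5; Hana 1/5; Isamu 3/35; Mariko 3/35; Reiko 3/35; Ryo 3/35; Umeko 3/35; Yori 3/35; Yoshiko 3/35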